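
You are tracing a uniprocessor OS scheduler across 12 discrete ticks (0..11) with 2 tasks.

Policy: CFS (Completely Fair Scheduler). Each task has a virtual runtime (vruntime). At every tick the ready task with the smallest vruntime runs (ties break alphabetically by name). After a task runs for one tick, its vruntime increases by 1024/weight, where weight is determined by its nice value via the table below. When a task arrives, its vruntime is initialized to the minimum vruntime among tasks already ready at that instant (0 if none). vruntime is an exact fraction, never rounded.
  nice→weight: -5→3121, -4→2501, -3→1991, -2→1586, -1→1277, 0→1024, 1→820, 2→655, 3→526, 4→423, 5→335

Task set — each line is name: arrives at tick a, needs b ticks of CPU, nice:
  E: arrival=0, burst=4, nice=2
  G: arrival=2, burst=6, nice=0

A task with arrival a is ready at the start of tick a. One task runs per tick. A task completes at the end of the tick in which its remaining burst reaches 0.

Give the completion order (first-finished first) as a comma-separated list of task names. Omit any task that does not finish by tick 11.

completion order = E, G

t=0: vr[E=0] → run E
t=1: vr[E=1024/655] → run E
t=2: vr[E=2048/655 G=2048/655] → run E
t=3: vr[E=3072/655 G=2048/655] → run G
t=4: vr[E=3072/655 G=2703/655] → run G
t=5: vr[E=3072/655 G=3358/655] → run E
t=6: vr[G=3358/655] → run G
t=7: vr[G=4013/655] → run G
t=8: vr[G=4668/655] → run G
t=9: vr[G=5323/655] → run G
t=10: (idle)
t=11: (idle)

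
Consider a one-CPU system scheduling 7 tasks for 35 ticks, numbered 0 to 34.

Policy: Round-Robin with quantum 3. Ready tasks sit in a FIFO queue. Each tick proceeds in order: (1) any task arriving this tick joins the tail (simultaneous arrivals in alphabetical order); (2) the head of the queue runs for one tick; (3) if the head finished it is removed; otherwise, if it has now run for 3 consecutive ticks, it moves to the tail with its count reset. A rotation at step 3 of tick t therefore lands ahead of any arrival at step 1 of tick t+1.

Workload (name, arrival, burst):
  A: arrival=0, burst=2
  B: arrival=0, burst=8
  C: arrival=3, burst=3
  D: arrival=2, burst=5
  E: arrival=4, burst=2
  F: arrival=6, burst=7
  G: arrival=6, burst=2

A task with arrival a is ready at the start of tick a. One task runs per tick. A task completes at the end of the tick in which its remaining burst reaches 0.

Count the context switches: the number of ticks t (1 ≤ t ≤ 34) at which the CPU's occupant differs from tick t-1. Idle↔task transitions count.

context switches = 11

t=0: queue=[A,B] q_used=0 → run A
t=1: queue=[A,B] q_used=1 → run A
t=2: queue=[B,D] q_used=0 → run B
t=3: queue=[B,D,C] q_used=1 → run B
t=4: queue=[B,D,C,E] q_used=2 → run B
t=5: queue=[D,C,E,B] q_used=0 → run D
t=6: queue=[D,C,E,B,F,G] q_used=1 → run D
t=7: queue=[D,C,E,B,F,G] q_used=2 → run D
t=8: queue=[C,E,B,F,G,D] q_used=0 → run C
t=9: queue=[C,E,B,F,G,D] q_used=1 → run C
t=10: queue=[C,E,B,F,G,D] q_used=2 → run C
t=11: queue=[E,B,F,G,D] q_used=0 → run E
t=12: queue=[E,B,F,G,D] q_used=1 → run E
t=13: queue=[B,F,G,D] q_used=0 → run B
t=14: queue=[B,F,G,D] q_used=1 → run B
t=15: queue=[B,F,G,D] q_used=2 → run B
t=16: queue=[F,G,D,B] q_used=0 → run F
t=17: queue=[F,G,D,B] q_used=1 → run F
t=18: queue=[F,G,D,B] q_used=2 → run F
t=19: queue=[G,D,B,F] q_used=0 → run G
t=20: queue=[G,D,B,F] q_used=1 → run G
t=21: queue=[D,B,F] q_used=0 → run D
t=22: queue=[D,B,F] q_used=1 → run D
t=23: queue=[B,F] q_used=0 → run B
t=24: queue=[B,F] q_used=1 → run B
t=25: queue=[F] q_used=0 → run F
t=26: queue=[F] q_used=1 → run F
t=27: queue=[F] q_used=2 → run F
t=28: queue=[F] q_used=0 → run F
t=29: (idle)
t=30: (idle)
t=31: (idle)
t=32: (idle)
t=33: (idle)
t=34: (idle)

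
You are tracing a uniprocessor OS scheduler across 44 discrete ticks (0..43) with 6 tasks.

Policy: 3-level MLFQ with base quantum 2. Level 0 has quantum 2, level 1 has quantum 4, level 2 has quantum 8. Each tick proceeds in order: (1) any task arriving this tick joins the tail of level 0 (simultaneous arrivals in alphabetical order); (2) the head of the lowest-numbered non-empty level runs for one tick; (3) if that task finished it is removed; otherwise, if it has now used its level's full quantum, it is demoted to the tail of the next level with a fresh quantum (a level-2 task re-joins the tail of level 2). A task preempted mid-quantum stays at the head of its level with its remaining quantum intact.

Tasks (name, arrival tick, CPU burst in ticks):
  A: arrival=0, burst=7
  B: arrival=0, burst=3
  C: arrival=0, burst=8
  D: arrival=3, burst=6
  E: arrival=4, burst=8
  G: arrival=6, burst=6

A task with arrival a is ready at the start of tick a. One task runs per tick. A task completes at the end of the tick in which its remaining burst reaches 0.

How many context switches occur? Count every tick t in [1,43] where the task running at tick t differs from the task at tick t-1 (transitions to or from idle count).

t=0: L0/L1/L2 = ABC/-/- → run A
t=1: L0/L1/L2 = ABC/-/- → run A
t=2: L0/L1/L2 = BC/A/- → run B
t=3: L0/L1/L2 = BCD/A/- → run B
t=4: L0/L1/L2 = CDE/AB/- → run C
t=5: L0/L1/L2 = CDE/AB/- → run C
t=6: L0/L1/L2 = DEG/ABC/- → run D
t=7: L0/L1/L2 = DEG/ABC/- → run D
t=8: L0/L1/L2 = EG/ABCD/- → run E
t=9: L0/L1/L2 = EG/ABCD/- → run E
t=10: L0/L1/L2 = G/ABCDE/- → run G
t=11: L0/L1/L2 = G/ABCDE/- → run G
t=12: L0/L1/L2 = -/ABCDEG/- → run A
t=13: L0/L1/L2 = -/ABCDEG/- → run A
t=14: L0/L1/L2 = -/ABCDEG/- → run A
t=15: L0/L1/L2 = -/ABCDEG/- → run A
t=16: L0/L1/L2 = -/BCDEG/A → run B
t=17: L0/L1/L2 = -/CDEG/A → run C
t=18: L0/L1/L2 = -/CDEG/A → run C
t=19: L0/L1/L2 = -/CDEG/A → run C
t=20: L0/L1/L2 = -/CDEG/A → run C
t=21: L0/L1/L2 = -/DEG/AC → run D
t=22: L0/L1/L2 = -/DEG/AC → run D
t=23: L0/L1/L2 = -/DEG/AC → run D
t=24: L0/L1/L2 = -/DEG/AC → run D
t=25: L0/L1/L2 = -/EG/AC → run E
t=26: L0/L1/L2 = -/EG/AC → run E
t=27: L0/L1/L2 = -/EG/AC → run E
t=28: L0/L1/L2 = -/EG/AC → run E
t=29: L0/L1/L2 = -/G/ACE → run G
t=30: L0/L1/L2 = -/G/ACE → run G
t=31: L0/L1/L2 = -/G/ACE → run G
t=32: L0/L1/L2 = -/G/ACE → run G
t=33: L0/L1/L2 = -/-/ACE → run A
t=34: L0/L1/L2 = -/-/CE → run C
t=35: L0/L1/L2 = -/-/CE → run C
t=36: L0/L1/L2 = -/-/E → run E
t=37: L0/L1/L2 = -/-/E → run E
t=38: (idle)
t=39: (idle)
t=40: (idle)
t=41: (idle)
t=42: (idle)
t=43: (idle)

context switches = 15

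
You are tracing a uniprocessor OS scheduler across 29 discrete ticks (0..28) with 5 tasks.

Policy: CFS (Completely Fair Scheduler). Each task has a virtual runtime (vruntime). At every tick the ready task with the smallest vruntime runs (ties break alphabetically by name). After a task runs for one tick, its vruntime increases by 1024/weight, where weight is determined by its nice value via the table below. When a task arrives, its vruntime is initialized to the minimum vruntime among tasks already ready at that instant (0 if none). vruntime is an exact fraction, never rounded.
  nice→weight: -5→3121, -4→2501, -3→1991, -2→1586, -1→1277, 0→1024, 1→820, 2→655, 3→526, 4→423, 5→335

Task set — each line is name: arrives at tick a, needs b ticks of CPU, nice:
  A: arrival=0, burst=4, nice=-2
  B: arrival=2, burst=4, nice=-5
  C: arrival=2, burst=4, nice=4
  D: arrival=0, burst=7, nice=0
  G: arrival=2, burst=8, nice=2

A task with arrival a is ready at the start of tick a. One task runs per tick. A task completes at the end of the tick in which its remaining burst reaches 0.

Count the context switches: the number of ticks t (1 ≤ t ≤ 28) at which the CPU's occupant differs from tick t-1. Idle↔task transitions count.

context switches = 23

t=0: vr[A=0 D=0] → run A
t=1: vr[A=512/793 D=0] → run D
t=2: vr[A=512/793 B=512/793 C=512/793 D=1 G=512/793] → run A
t=3: vr[A=1024/793 B=512/793 C=512/793 D=1 G=512/793] → run B
t=4: vr[A=1024/793 B=2409984/2474953 C=512/793 D=1 G=512/793] → run C
t=5: vr[A=1024/793 B=2409984/2474953 C=1028608/335439 D=1 G=512/793] → run G
t=6: vr[A=1024/793 B=2409984/2474953 C=1028608/335439 D=1 G=1147392/519415] → run B
t=7: vr[A=1024/793 B=3222016/2474953 C=1028608/335439 D=1 G=1147392/519415] → run D
t=8: vr[A=1024/793 B=3222016/2474953 C=1028608/335439 D=2 G=1147392/519415] → run A
t=9: vr[A=1536/793 B=3222016/2474953 C=1028608/335439 D=2 G=1147392/519415] → run B
t=10: vr[A=1536/793 B=4034048/2474953 C=1028608/335439 D=2 G=1147392/519415] → run B
t=11: vr[A=1536/793 C=1028608/335439 D=2 G=1147392/519415] → run A
t=12: vr[C=1028608/335439 D=2 G=1147392/519415] → run D
t=13: vr[C=1028608/335439 D=3 G=1147392/519415] → run G
t=14: vr[C=1028608/335439 D=3 G=1959424/519415] → run D
t=15: vr[C=1028608/335439 D=4 G=1959424/519415] → run C
t=16: vr[C=1840640/335439 D=4 G=1959424/519415] → run G
t=17: vr[C=1840640/335439 D=4 G=2771456/519415] → run D
t=18: vr[C=1840640/335439 D=5 G=2771456/519415] → run D
t=19: vr[C=1840640/335439 D=6 G=2771456/519415] → run G
t=20: vr[C=1840640/335439 D=6 G=3583488/519415] → run C
t=21: vr[C=884224/111813 D=6 G=3583488/519415] → run D
t=22: vr[C=884224/111813 G=3583488/519415] → run G
t=23: vr[C=884224/111813 G=879104/103883] → run C
t=24: vr[G=879104/103883] → run G
t=25: vr[G=5207552/519415] → run G
t=26: vr[G=6019584/519415] → run G
t=27: (idle)
t=28: (idle)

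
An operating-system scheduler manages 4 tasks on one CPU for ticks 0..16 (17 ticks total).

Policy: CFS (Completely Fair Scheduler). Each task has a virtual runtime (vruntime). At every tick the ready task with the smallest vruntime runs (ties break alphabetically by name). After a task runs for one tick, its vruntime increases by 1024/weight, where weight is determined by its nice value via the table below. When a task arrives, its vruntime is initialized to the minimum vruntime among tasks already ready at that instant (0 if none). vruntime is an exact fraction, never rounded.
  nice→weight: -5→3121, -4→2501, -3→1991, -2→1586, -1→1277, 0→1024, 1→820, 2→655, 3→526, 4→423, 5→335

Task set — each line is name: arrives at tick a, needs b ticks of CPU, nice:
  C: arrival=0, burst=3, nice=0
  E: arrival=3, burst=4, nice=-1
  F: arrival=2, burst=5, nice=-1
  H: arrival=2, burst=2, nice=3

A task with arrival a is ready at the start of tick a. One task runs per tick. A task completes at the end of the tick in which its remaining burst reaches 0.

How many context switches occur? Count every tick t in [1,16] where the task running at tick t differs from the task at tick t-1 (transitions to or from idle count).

t=0: vr[C=0] → run C
t=1: vr[C=1] → run C
t=2: vr[C=2 F=2 H=2] → run C
t=3: vr[E=2 F=2 H=2] → run E
t=4: vr[E=3578/1277 F=2 H=2] → run F
t=5: vr[E=3578/1277 F=3578/1277 H=2] → run H
t=6: vr[E=3578/1277 F=3578/1277 H=1038/263] → run E
t=7: vr[E=4602/1277 F=3578/1277 H=1038/263] → run F
t=8: vr[E=4602/1277 F=4602/1277 H=1038/263] → run E
t=9: vr[E=5626/1277 F=4602/1277 H=1038/263] → run F
t=10: vr[E=5626/1277 F=5626/1277 H=1038/263] → run H
t=11: vr[E=5626/1277 F=5626/1277] → run E
t=12: vr[F=5626/1277] → run F
t=13: vr[F=6650/1277] → run F
t=14: (idle)
t=15: (idle)
t=16: (idle)

context switches = 11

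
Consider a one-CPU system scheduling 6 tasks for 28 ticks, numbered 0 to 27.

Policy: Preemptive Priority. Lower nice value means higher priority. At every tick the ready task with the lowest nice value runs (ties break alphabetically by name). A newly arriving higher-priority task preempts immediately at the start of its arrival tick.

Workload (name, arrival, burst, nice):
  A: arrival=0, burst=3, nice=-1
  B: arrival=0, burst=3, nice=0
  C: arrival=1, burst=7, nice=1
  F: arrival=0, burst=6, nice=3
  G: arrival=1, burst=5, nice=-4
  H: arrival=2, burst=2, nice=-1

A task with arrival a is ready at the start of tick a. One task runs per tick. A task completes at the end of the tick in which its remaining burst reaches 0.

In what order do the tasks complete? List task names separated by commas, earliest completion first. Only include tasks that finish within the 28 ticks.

t=0: ready={A,B,F} → run A
t=1: ready={A,B,C,F,G} → run G
t=2: ready={A,B,C,F,G,H} → run G
t=3: ready={A,B,C,F,G,H} → run G
t=4: ready={A,B,C,F,G,H} → run G
t=5: ready={A,B,C,F,G,H} → run G
t=6: ready={A,B,C,F,H} → run A
t=7: ready={A,B,C,F,H} → run A
t=8: ready={B,C,F,H} → run H
t=9: ready={B,C,F,H} → run H
t=10: ready={B,C,F} → run B
t=11: ready={B,C,F} → run B
t=12: ready={B,C,F} → run B
t=13: ready={C,F} → run C
t=14: ready={C,F} → run C
t=15: ready={C,F} → run C
t=16: ready={C,F} → run C
t=17: ready={C,F} → run C
t=18: ready={C,F} → run C
t=19: ready={C,F} → run C
t=20: ready={F} → run F
t=21: ready={F} → run F
t=22: ready={F} → run F
t=23: ready={F} → run F
t=24: ready={F} → run F
t=25: ready={F} → run F
t=26: (idle)
t=27: (idle)

completion order = G, A, H, B, C, F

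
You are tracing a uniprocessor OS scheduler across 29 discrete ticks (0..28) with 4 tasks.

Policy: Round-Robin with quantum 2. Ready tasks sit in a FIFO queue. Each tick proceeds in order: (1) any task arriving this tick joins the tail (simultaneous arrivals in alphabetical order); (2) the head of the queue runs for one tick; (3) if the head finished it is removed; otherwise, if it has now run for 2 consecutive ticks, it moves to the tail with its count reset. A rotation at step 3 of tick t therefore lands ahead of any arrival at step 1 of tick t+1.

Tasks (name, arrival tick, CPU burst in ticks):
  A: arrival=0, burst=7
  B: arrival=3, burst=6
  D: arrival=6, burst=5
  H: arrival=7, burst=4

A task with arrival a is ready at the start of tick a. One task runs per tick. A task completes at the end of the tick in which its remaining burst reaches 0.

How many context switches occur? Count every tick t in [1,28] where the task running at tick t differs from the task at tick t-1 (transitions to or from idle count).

context switches = 11

t=0: queue=[A] q_used=0 → run A
t=1: queue=[A] q_used=1 → run A
t=2: queue=[A] q_used=0 → run A
t=3: queue=[A,B] q_used=1 → run A
t=4: queue=[B,A] q_used=0 → run B
t=5: queue=[B,A] q_used=1 → run B
t=6: queue=[A,B,D] q_used=0 → run A
t=7: queue=[A,B,D,H] q_used=1 → run A
t=8: queue=[B,D,H,A] q_used=0 → run B
t=9: queue=[B,D,H,A] q_used=1 → run B
t=10: queue=[D,H,A,B] q_used=0 → run D
t=11: queue=[D,H,A,B] q_used=1 → run D
t=12: queue=[H,A,B,D] q_used=0 → run H
t=13: queue=[H,A,B,D] q_used=1 → run H
t=14: queue=[A,B,D,H] q_used=0 → run A
t=15: queue=[B,D,H] q_used=0 → run B
t=16: queue=[B,D,H] q_used=1 → run B
t=17: queue=[D,H] q_used=0 → run D
t=18: queue=[D,H] q_used=1 → run D
t=19: queue=[H,D] q_used=0 → run H
t=20: queue=[H,D] q_used=1 → run H
t=21: queue=[D] q_used=0 → run D
t=22: (idle)
t=23: (idle)
t=24: (idle)
t=25: (idle)
t=26: (idle)
t=27: (idle)
t=28: (idle)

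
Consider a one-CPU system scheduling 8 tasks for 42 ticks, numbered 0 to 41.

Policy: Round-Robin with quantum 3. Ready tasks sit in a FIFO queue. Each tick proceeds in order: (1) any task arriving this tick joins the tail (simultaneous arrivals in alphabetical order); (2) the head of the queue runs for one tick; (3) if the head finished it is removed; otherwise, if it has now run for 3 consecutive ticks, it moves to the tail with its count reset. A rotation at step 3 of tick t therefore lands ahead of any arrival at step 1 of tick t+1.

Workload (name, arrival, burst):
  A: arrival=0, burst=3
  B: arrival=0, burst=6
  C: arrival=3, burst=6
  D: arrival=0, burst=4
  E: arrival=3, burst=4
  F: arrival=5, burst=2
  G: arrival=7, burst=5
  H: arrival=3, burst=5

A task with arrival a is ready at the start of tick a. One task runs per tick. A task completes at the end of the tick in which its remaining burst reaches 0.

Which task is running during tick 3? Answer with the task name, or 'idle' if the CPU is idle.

running at tick 3 = B

t=0: queue=[A,B,D] q_used=0 → run A
t=1: queue=[A,B,D] q_used=1 → run A
t=2: queue=[A,B,D] q_used=2 → run A
t=3: queue=[B,D,C,E,H] q_used=0 → run B
t=4: queue=[B,D,C,E,H] q_used=1 → run B
t=5: queue=[B,D,C,E,H,F] q_used=2 → run B
t=6: queue=[D,C,E,H,F,B] q_used=0 → run D
t=7: queue=[D,C,E,H,F,B,G] q_used=1 → run D
t=8: queue=[D,C,E,H,F,B,G] q_used=2 → run D
t=9: queue=[C,E,H,F,B,G,D] q_used=0 → run C
t=10: queue=[C,E,H,F,B,G,D] q_used=1 → run C
t=11: queue=[C,E,H,F,B,G,D] q_used=2 → run C
t=12: queue=[E,H,F,B,G,D,C] q_used=0 → run E
t=13: queue=[E,H,F,B,G,D,C] q_used=1 → run E
t=14: queue=[E,H,F,B,G,D,C] q_used=2 → run E
t=15: queue=[H,F,B,G,D,C,E] q_used=0 → run H
t=16: queue=[H,F,B,G,D,C,E] q_used=1 → run H
t=17: queue=[H,F,B,G,D,C,E] q_used=2 → run H
t=18: queue=[F,B,G,D,C,E,H] q_used=0 → run F
t=19: queue=[F,B,G,D,C,E,H] q_used=1 → run F
t=20: queue=[B,G,D,C,E,H] q_used=0 → run B
t=21: queue=[B,G,D,C,E,H] q_used=1 → run B
t=22: queue=[B,G,D,C,E,H] q_used=2 → run B
t=23: queue=[G,D,C,E,H] q_used=0 → run G
t=24: queue=[G,D,C,E,H] q_used=1 → run G
t=25: queue=[G,D,C,E,H] q_used=2 → run G
t=26: queue=[D,C,E,H,G] q_used=0 → run D
t=27: queue=[C,E,H,G] q_used=0 → run C
t=28: queue=[C,E,H,G] q_used=1 → run C
t=29: queue=[C,E,H,G] q_used=2 → run C
t=30: queue=[E,H,G] q_used=0 → run E
t=31: queue=[H,G] q_used=0 → run H
t=32: queue=[H,G] q_used=1 → run H
t=33: queue=[G] q_used=0 → run G
t=34: queue=[G] q_used=1 → run G
t=35: (idle)
t=36: (idle)
t=37: (idle)
t=38: (idle)
t=39: (idle)
t=40: (idle)
t=41: (idle)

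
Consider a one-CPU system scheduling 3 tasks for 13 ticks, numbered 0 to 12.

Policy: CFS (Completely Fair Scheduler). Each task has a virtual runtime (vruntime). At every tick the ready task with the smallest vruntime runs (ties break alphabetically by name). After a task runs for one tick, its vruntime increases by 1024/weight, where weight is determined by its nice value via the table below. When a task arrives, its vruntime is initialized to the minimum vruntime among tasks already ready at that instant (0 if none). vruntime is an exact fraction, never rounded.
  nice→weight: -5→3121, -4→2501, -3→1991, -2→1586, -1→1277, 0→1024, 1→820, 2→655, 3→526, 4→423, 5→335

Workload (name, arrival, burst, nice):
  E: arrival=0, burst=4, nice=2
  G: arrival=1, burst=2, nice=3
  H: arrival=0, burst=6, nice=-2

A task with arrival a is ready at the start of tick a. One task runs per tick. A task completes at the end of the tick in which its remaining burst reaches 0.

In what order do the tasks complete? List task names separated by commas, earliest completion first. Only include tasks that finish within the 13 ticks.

t=0: vr[E=0 H=0] → run E
t=1: vr[E=1024/655 G=0 H=0] → run G
t=2: vr[E=1024/655 G=512/263 H=0] → run H
t=3: vr[E=1024/655 G=512/263 H=512/793] → run H
t=4: vr[E=1024/655 G=512/263 H=1024/793] → run H
t=5: vr[E=1024/655 G=512/263 H=1536/793] → run E
t=6: vr[E=2048/655 G=512/263 H=1536/793] → run H
t=7: vr[E=2048/655 G=512/263 H=2048/793] → run G
t=8: vr[E=2048/655 H=2048/793] → run H
t=9: vr[E=2048/655 H=2560/793] → run E
t=10: vr[E=3072/655 H=2560/793] → run H
t=11: vr[E=3072/655] → run E
t=12: (idle)

completion order = G, H, E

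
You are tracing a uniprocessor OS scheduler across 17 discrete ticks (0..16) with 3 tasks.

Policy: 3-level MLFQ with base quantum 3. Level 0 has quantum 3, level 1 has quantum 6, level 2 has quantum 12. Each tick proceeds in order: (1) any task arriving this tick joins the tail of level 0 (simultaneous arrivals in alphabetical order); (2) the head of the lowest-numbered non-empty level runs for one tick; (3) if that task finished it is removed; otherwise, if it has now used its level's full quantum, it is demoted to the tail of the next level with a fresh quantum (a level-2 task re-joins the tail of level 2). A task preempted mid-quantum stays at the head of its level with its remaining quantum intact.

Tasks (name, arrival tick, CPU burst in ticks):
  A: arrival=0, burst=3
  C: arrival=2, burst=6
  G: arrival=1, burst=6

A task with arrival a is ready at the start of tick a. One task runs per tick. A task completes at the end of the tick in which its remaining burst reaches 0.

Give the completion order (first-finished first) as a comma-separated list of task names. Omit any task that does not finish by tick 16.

completion order = A, G, C

t=0: L0/L1/L2 = A/-/- → run A
t=1: L0/L1/L2 = AG/-/- → run A
t=2: L0/L1/L2 = AGC/-/- → run A
t=3: L0/L1/L2 = GC/-/- → run G
t=4: L0/L1/L2 = GC/-/- → run G
t=5: L0/L1/L2 = GC/-/- → run G
t=6: L0/L1/L2 = C/G/- → run C
t=7: L0/L1/L2 = C/G/- → run C
t=8: L0/L1/L2 = C/G/- → run C
t=9: L0/L1/L2 = -/GC/- → run G
t=10: L0/L1/L2 = -/GC/- → run G
t=11: L0/L1/L2 = -/GC/- → run G
t=12: L0/L1/L2 = -/C/- → run C
t=13: L0/L1/L2 = -/C/- → run C
t=14: L0/L1/L2 = -/C/- → run C
t=15: (idle)
t=16: (idle)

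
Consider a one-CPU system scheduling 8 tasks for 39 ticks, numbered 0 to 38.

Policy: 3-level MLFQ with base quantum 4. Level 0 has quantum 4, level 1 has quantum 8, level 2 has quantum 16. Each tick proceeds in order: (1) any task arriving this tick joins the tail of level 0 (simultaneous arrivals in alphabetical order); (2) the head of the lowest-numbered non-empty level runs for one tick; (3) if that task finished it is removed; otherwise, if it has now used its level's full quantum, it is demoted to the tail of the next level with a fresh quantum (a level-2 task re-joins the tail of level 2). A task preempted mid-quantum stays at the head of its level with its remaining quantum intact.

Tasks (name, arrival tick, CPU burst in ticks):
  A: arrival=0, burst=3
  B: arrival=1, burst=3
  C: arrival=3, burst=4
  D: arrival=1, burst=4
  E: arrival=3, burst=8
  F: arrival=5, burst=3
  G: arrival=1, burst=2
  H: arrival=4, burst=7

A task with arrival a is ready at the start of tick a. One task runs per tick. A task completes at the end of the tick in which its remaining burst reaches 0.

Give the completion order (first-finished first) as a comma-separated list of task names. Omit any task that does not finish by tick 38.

completion order = A, B, D, G, C, F, E, H

t=0: L0/L1/L2 = A/-/- → run A
t=1: L0/L1/L2 = ABDG/-/- → run A
t=2: L0/L1/L2 = ABDG/-/- → run A
t=3: L0/L1/L2 = BDGCE/-/- → run B
t=4: L0/L1/L2 = BDGCEH/-/- → run B
t=5: L0/L1/L2 = BDGCEHF/-/- → run B
t=6: L0/L1/L2 = DGCEHF/-/- → run D
t=7: L0/L1/L2 = DGCEHF/-/- → run D
t=8: L0/L1/L2 = DGCEHF/-/- → run D
t=9: L0/L1/L2 = DGCEHF/-/- → run D
t=10: L0/L1/L2 = GCEHF/-/- → run G
t=11: L0/L1/L2 = GCEHF/-/- → run G
t=12: L0/L1/L2 = CEHF/-/- → run C
t=13: L0/L1/L2 = CEHF/-/- → run C
t=14: L0/L1/L2 = CEHF/-/- → run C
t=15: L0/L1/L2 = CEHF/-/- → run C
t=16: L0/L1/L2 = EHF/-/- → run E
t=17: L0/L1/L2 = EHF/-/- → run E
t=18: L0/L1/L2 = EHF/-/- → run E
t=19: L0/L1/L2 = EHF/-/- → run E
t=20: L0/L1/L2 = HF/E/- → run H
t=21: L0/L1/L2 = HF/E/- → run H
t=22: L0/L1/L2 = HF/E/- → run H
t=23: L0/L1/L2 = HF/E/- → run H
t=24: L0/L1/L2 = F/EH/- → run F
t=25: L0/L1/L2 = F/EH/- → run F
t=26: L0/L1/L2 = F/EH/- → run F
t=27: L0/L1/L2 = -/EH/- → run E
t=28: L0/L1/L2 = -/EH/- → run E
t=29: L0/L1/L2 = -/EH/- → run E
t=30: L0/L1/L2 = -/EH/- → run E
t=31: L0/L1/L2 = -/H/- → run H
t=32: L0/L1/L2 = -/H/- → run H
t=33: L0/L1/L2 = -/H/- → run H
t=34: (idle)
t=35: (idle)
t=36: (idle)
t=37: (idle)
t=38: (idle)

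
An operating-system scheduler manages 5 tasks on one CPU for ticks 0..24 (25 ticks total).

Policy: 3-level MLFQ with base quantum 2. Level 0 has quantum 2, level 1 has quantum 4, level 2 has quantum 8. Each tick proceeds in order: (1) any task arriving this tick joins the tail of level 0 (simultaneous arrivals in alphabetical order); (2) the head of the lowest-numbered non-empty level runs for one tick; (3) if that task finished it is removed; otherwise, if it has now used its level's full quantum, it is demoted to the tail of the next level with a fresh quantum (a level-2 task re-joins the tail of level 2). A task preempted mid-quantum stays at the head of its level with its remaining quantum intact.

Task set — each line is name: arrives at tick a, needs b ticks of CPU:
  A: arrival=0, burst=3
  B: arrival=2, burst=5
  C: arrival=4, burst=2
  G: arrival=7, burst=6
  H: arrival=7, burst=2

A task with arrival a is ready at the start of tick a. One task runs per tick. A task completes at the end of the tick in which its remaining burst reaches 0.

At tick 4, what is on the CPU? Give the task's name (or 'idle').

t=0: L0/L1/L2 = A/-/- → run A
t=1: L0/L1/L2 = A/-/- → run A
t=2: L0/L1/L2 = B/A/- → run B
t=3: L0/L1/L2 = B/A/- → run B
t=4: L0/L1/L2 = C/AB/- → run C
t=5: L0/L1/L2 = C/AB/- → run C
t=6: L0/L1/L2 = -/AB/- → run A
t=7: L0/L1/L2 = GH/B/- → run G
t=8: L0/L1/L2 = GH/B/- → run G
t=9: L0/L1/L2 = H/BG/- → run H
t=10: L0/L1/L2 = H/BG/- → run H
t=11: L0/L1/L2 = -/BG/- → run B
t=12: L0/L1/L2 = -/BG/- → run B
t=13: L0/L1/L2 = -/BG/- → run B
t=14: L0/L1/L2 = -/G/- → run G
t=15: L0/L1/L2 = -/G/- → run G
t=16: L0/L1/L2 = -/G/- → run G
t=17: L0/L1/L2 = -/G/- → run G
t=18: (idle)
t=19: (idle)
t=20: (idle)
t=21: (idle)
t=22: (idle)
t=23: (idle)
t=24: (idle)

running at tick 4 = C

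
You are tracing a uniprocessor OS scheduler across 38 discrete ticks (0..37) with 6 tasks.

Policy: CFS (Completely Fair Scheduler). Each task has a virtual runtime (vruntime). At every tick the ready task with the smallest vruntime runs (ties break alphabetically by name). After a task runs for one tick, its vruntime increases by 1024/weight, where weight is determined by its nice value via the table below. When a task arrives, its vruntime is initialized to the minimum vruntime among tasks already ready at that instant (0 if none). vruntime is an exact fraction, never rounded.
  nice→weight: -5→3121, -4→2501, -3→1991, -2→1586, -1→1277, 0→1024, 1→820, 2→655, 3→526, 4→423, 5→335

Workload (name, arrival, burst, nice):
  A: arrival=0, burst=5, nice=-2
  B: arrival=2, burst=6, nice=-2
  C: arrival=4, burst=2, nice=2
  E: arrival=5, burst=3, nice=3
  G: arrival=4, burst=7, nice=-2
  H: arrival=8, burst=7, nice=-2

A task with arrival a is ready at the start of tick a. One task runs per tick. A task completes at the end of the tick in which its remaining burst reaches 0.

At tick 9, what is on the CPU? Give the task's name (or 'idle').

t=0: vr[A=0] → run A
t=1: vr[A=512/793] → run A
t=2: vr[A=1024/793 B=1024/793] → run A
t=3: vr[A=1536/793 B=1024/793] → run B
t=4: vr[A=1536/793 B=1536/793 C=1536/793 G=1536/793] → run A
t=5: vr[A=2048/793 B=1536/793 C=1536/793 E=1536/793 G=1536/793] → run B
t=6: vr[A=2048/793 B=2048/793 C=1536/793 E=1536/793 G=1536/793] → run C
t=7: vr[A=2048/793 B=2048/793 C=1818112/519415 E=1536/793 G=1536/793] → run E
t=8: vr[A=2048/793 B=2048/793 C=1818112/519415 E=809984/208559 G=1536/793 H=1536/793] → run G
t=9: vr[A=2048/793 B=2048/793 C=1818112/519415 E=809984/208559 G=2048/793 H=1536/793] → run H
t=10: vr[A=2048/793 B=2048/793 C=1818112/519415 E=809984/208559 G=2048/793 H=2048/793] → run A
t=11: vr[B=2048/793 C=1818112/519415 E=809984/208559 G=2048/793 H=2048/793] → run B
t=12: vr[B=2560/793 C=1818112/519415 E=809984/208559 G=2048/793 H=2048/793] → run G
t=13: vr[B=2560/793 C=1818112/519415 E=809984/208559 G=2560/793 H=2048/793] → run H
t=14: vr[B=2560/793 C=1818112/519415 E=809984/208559 G=2560/793 H=2560/793] → run B
t=15: vr[B=3072/793 C=1818112/519415 E=809984/208559 G=2560/793 H=2560/793] → run G
t=16: vr[B=3072/793 C=1818112/519415 E=809984/208559 G=3072/793 H=2560/793] → run H
t=17: vr[B=3072/793 C=1818112/519415 E=809984/208559 G=3072/793 H=3072/793] → run C
t=18: vr[B=3072/793 E=809984/208559 G=3072/793 H=3072/793] → run B
t=19: vr[B=3584/793 E=809984/208559 G=3072/793 H=3072/793] → run G
t=20: vr[B=3584/793 E=809984/208559 G=3584/793 H=3072/793] → run H
t=21: vr[B=3584/793 E=809984/208559 G=3584/793 H=3584/793] → run E
t=22: vr[B=3584/793 E=1216000/208559 G=3584/793 H=3584/793] → run B
t=23: vr[E=1216000/208559 G=3584/793 H=3584/793] → run G
t=24: vr[E=1216000/208559 G=4096/793 H=3584/793] → run H
t=25: vr[E=1216000/208559 G=4096/793 H=4096/793] → run G
t=26: vr[E=1216000/208559 G=4608/793 H=4096/793] → run H
t=27: vr[E=1216000/208559 G=4608/793 H=4608/793] → run G
t=28: vr[E=1216000/208559 H=4608/793] → run H
t=29: vr[E=1216000/208559] → run E
t=30: (idle)
t=31: (idle)
t=32: (idle)
t=33: (idle)
t=34: (idle)
t=35: (idle)
t=36: (idle)
t=37: (idle)

running at tick 9 = H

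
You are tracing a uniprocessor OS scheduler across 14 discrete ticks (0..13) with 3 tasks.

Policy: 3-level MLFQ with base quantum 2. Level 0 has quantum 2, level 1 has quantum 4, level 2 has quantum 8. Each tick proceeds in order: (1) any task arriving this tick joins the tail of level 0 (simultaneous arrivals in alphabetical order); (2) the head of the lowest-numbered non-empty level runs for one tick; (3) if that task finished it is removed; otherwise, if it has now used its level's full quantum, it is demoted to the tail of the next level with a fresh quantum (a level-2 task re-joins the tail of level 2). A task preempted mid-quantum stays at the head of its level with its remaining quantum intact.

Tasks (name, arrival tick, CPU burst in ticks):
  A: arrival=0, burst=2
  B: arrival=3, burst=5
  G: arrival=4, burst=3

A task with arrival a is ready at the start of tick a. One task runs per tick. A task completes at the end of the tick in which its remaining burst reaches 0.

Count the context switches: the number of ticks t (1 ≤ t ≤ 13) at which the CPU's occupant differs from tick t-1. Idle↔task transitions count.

context switches = 6

t=0: L0/L1/L2 = A/-/- → run A
t=1: L0/L1/L2 = A/-/- → run A
t=2: (idle)
t=3: L0/L1/L2 = B/-/- → run B
t=4: L0/L1/L2 = BG/-/- → run B
t=5: L0/L1/L2 = G/B/- → run G
t=6: L0/L1/L2 = G/B/- → run G
t=7: L0/L1/L2 = -/BG/- → run B
t=8: L0/L1/L2 = -/BG/- → run B
t=9: L0/L1/L2 = -/BG/- → run B
t=10: L0/L1/L2 = -/G/- → run G
t=11: (idle)
t=12: (idle)
t=13: (idle)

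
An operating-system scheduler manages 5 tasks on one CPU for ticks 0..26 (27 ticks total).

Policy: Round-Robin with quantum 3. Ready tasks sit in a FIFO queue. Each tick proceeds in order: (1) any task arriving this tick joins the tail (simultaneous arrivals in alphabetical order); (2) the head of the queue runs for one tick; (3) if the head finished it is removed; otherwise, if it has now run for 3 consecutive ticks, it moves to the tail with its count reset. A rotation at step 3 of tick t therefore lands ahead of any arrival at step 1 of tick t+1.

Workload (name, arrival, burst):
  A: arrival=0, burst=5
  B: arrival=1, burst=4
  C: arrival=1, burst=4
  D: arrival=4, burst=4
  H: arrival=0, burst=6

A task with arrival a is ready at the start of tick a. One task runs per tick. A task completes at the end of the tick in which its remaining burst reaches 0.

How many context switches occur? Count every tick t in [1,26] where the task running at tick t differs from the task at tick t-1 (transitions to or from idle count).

t=0: queue=[A,H] q_used=0 → run A
t=1: queue=[A,H,B,C] q_used=1 → run A
t=2: queue=[A,H,B,C] q_used=2 → run A
t=3: queue=[H,B,C,A] q_used=0 → run H
t=4: queue=[H,B,C,A,D] q_used=1 → run H
t=5: queue=[H,B,C,A,D] q_used=2 → run H
t=6: queue=[B,C,A,D,H] q_used=0 → run B
t=7: queue=[B,C,A,D,H] q_used=1 → run B
t=8: queue=[B,C,A,D,H] q_used=2 → run B
t=9: queue=[C,A,D,H,B] q_used=0 → run C
t=10: queue=[C,A,D,H,B] q_used=1 → run C
t=11: queue=[C,A,D,H,B] q_used=2 → run C
t=12: queue=[A,D,H,B,C] q_used=0 → run A
t=13: queue=[A,D,H,B,C] q_used=1 → run A
t=14: queue=[D,H,B,C] q_used=0 → run D
t=15: queue=[D,H,B,C] q_used=1 → run D
t=16: queue=[D,H,B,C] q_used=2 → run D
t=17: queue=[H,B,C,D] q_used=0 → run H
t=18: queue=[H,B,C,D] q_used=1 → run H
t=19: queue=[H,B,C,D] q_used=2 → run H
t=20: queue=[B,C,D] q_used=0 → run B
t=21: queue=[C,D] q_used=0 → run C
t=22: queue=[D] q_used=0 → run D
t=23: (idle)
t=24: (idle)
t=25: (idle)
t=26: (idle)

context switches = 10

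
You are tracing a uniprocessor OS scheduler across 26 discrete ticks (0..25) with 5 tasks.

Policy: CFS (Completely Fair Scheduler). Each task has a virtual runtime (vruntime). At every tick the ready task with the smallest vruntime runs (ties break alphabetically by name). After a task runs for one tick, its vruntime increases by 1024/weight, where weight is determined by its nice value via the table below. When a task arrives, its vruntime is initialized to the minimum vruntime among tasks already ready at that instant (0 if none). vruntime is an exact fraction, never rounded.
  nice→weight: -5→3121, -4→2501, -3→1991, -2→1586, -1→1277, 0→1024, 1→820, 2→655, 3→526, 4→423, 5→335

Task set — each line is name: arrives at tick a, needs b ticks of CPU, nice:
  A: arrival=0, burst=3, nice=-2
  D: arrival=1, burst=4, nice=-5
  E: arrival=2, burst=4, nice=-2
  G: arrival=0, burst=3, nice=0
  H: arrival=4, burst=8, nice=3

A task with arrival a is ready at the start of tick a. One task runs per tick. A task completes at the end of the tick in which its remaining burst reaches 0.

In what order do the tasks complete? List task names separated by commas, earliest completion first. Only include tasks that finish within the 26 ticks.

completion order = D, A, E, G, H

t=0: vr[A=0 G=0] → run A
t=1: vr[A=512/793 D=0 G=0] → run D
t=2: vr[A=512/793 D=1024/3121 E=0 G=0] → run E
t=3: vr[A=512/793 D=1024/3121 E=512/793 G=0] → run G
t=4: vr[A=512/793 D=1024/3121 E=512/793 G=1 H=1024/3121] → run D
t=5: vr[A=512/793 D=2048/3121 E=512/793 G=1 H=1024/3121] → run H
t=6: vr[A=512/793 D=2048/3121 E=512/793 G=1 H=1867264/820823] → run A
t=7: vr[A=1024/793 D=2048/3121 E=512/793 G=1 H=1867264/820823] → run E
t=8: vr[A=1024/793 D=2048/3121 E=1024/793 G=1 H=1867264/820823] → run D
t=9: vr[A=1024/793 D=3072/3121 E=1024/793 G=1 H=1867264/820823] → run D
t=10: vr[A=1024/793 E=1024/793 G=1 H=1867264/820823] → run G
t=11: vr[A=1024/793 E=1024/793 G=2 H=1867264/820823] → run A
t=12: vr[E=1024/793 G=2 H=1867264/820823] → run E
t=13: vr[E=1536/793 G=2 H=1867264/820823] → run E
t=14: vr[G=2 H=1867264/820823] → run G
t=15: vr[H=1867264/820823] → run H
t=16: vr[H=3465216/820823] → run H
t=17: vr[H=5063168/820823] → run H
t=18: vr[H=6661120/820823] → run H
t=19: vr[H=8259072/820823] → run H
t=20: vr[H=9857024/820823] → run H
t=21: vr[H=11454976/820823] → run H
t=22: (idle)
t=23: (idle)
t=24: (idle)
t=25: (idle)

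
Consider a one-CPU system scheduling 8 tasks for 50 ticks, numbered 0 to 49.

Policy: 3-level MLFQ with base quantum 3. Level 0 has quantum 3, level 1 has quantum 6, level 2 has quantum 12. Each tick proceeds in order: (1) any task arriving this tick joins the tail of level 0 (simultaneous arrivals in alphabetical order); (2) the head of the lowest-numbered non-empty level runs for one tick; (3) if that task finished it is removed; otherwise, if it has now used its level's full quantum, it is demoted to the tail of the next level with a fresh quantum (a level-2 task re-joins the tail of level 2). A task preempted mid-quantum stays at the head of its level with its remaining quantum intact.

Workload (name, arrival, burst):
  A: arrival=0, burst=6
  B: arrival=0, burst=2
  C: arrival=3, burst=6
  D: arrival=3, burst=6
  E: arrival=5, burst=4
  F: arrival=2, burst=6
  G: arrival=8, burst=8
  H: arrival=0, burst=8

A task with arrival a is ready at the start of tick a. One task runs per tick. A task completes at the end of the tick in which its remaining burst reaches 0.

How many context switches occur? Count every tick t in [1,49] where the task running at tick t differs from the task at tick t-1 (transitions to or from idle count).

t=0: L0/L1/L2 = ABH/-/- → run A
t=1: L0/L1/L2 = ABH/-/- → run A
t=2: L0/L1/L2 = ABHF/-/- → run A
t=3: L0/L1/L2 = BHFCD/A/- → run B
t=4: L0/L1/L2 = BHFCD/A/- → run B
t=5: L0/L1/L2 = HFCDE/A/- → run H
t=6: L0/L1/L2 = HFCDE/A/- → run H
t=7: L0/L1/L2 = HFCDE/A/- → run H
t=8: L0/L1/L2 = FCDEG/AH/- → run F
t=9: L0/L1/L2 = FCDEG/AH/- → run F
t=10: L0/L1/L2 = FCDEG/AH/- → run F
t=11: L0/L1/L2 = CDEG/AHF/- → run C
t=12: L0/L1/L2 = CDEG/AHF/- → run C
t=13: L0/L1/L2 = CDEG/AHF/- → run C
t=14: L0/L1/L2 = DEG/AHFC/- → run D
t=15: L0/L1/L2 = DEG/AHFC/- → run D
t=16: L0/L1/L2 = DEG/AHFC/- → run D
t=17: L0/L1/L2 = EG/AHFCD/- → run E
t=18: L0/L1/L2 = EG/AHFCD/- → run E
t=19: L0/L1/L2 = EG/AHFCD/- → run E
t=20: L0/L1/L2 = G/AHFCDE/- → run G
t=21: L0/L1/L2 = G/AHFCDE/- → run G
t=22: L0/L1/L2 = G/AHFCDE/- → run G
t=23: L0/L1/L2 = -/AHFCDEG/- → run A
t=24: L0/L1/L2 = -/AHFCDEG/- → run A
t=25: L0/L1/L2 = -/AHFCDEG/- → run A
t=26: L0/L1/L2 = -/HFCDEG/- → run H
t=27: L0/L1/L2 = -/HFCDEG/- → run H
t=28: L0/L1/L2 = -/HFCDEG/- → run H
t=29: L0/L1/L2 = -/HFCDEG/- → run H
t=30: L0/L1/L2 = -/HFCDEG/- → run H
t=31: L0/L1/L2 = -/FCDEG/- → run F
t=32: L0/L1/L2 = -/FCDEG/- → run F
t=33: L0/L1/L2 = -/FCDEG/- → run F
t=34: L0/L1/L2 = -/CDEG/- → run C
t=35: L0/L1/L2 = -/CDEG/- → run C
t=36: L0/L1/L2 = -/CDEG/- → run C
t=37: L0/L1/L2 = -/DEG/- → run D
t=38: L0/L1/L2 = -/DEG/- → run D
t=39: L0/L1/L2 = -/DEG/- → run D
t=40: L0/L1/L2 = -/EG/- → run E
t=41: L0/L1/L2 = -/G/- → run G
t=42: L0/L1/L2 = -/G/- → run G
t=43: L0/L1/L2 = -/G/- → run G
t=44: L0/L1/L2 = -/G/- → run G
t=45: L0/L1/L2 = -/G/- → run G
t=46: (idle)
t=47: (idle)
t=48: (idle)
t=49: (idle)

context switches = 15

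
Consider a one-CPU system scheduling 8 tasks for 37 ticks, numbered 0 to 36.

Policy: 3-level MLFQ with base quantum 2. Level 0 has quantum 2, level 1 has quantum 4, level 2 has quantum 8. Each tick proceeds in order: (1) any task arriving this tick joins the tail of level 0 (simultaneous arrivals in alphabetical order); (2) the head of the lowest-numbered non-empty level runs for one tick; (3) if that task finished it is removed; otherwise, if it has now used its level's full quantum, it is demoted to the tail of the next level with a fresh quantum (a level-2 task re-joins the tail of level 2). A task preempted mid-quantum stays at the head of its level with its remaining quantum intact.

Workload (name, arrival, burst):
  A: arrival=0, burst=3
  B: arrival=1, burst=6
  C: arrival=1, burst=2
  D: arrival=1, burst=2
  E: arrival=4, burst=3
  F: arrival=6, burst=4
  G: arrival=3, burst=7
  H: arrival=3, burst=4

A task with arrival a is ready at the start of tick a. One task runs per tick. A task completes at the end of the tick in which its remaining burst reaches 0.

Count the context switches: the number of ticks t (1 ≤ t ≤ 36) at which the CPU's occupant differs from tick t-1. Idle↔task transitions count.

context switches = 15

t=0: L0/L1/L2 = A/-/- → run A
t=1: L0/L1/L2 = ABCD/-/- → run A
t=2: L0/L1/L2 = BCD/A/- → run B
t=3: L0/L1/L2 = BCDGH/A/- → run B
t=4: L0/L1/L2 = CDGHE/AB/- → run C
t=5: L0/L1/L2 = CDGHE/AB/- → run C
t=6: L0/L1/L2 = DGHEF/AB/- → run D
t=7: L0/L1/L2 = DGHEF/AB/- → run D
t=8: L0/L1/L2 = GHEF/AB/- → run G
t=9: L0/L1/L2 = GHEF/AB/- → run G
t=10: L0/L1/L2 = HEF/ABG/- → run H
t=11: L0/L1/L2 = HEF/ABG/- → run H
t=12: L0/L1/L2 = EF/ABGH/- → run E
t=13: L0/L1/L2 = EF/ABGH/- → run E
t=14: L0/L1/L2 = F/ABGHE/- → run F
t=15: L0/L1/L2 = F/ABGHE/- → run F
t=16: L0/L1/L2 = -/ABGHEF/- → run A
t=17: L0/L1/L2 = -/BGHEF/- → run B
t=18: L0/L1/L2 = -/BGHEF/- → run B
t=19: L0/L1/L2 = -/BGHEF/- → run B
t=20: L0/L1/L2 = -/BGHEF/- → run B
t=21: L0/L1/L2 = -/GHEF/- → run G
t=22: L0/L1/L2 = -/GHEF/- → run G
t=23: L0/L1/L2 = -/GHEF/- → run G
t=24: L0/L1/L2 = -/GHEF/- → run G
t=25: L0/L1/L2 = -/HEF/G → run H
t=26: L0/L1/L2 = -/HEF/G → run H
t=27: L0/L1/L2 = -/EF/G → run E
t=28: L0/L1/L2 = -/F/G → run F
t=29: L0/L1/L2 = -/F/G → run F
t=30: L0/L1/L2 = -/-/G → run G
t=31: (idle)
t=32: (idle)
t=33: (idle)
t=34: (idle)
t=35: (idle)
t=36: (idle)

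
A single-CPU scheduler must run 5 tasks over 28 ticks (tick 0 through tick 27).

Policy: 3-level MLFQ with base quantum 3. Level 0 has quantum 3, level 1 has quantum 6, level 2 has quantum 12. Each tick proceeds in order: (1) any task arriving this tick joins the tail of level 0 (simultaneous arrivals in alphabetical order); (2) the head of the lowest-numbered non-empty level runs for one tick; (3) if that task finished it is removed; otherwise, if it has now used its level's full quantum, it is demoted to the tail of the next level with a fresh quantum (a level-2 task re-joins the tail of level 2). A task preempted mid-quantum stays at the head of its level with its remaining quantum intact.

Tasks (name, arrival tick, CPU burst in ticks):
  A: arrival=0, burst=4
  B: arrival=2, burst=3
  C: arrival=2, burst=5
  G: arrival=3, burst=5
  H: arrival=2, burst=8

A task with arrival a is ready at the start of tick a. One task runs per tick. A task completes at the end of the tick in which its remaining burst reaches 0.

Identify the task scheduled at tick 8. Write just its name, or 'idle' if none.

running at tick 8 = C

t=0: L0/L1/L2 = A/-/- → run A
t=1: L0/L1/L2 = A/-/- → run A
t=2: L0/L1/L2 = ABCH/-/- → run A
t=3: L0/L1/L2 = BCHG/A/- → run B
t=4: L0/L1/L2 = BCHG/A/- → run B
t=5: L0/L1/L2 = BCHG/A/- → run B
t=6: L0/L1/L2 = CHG/A/- → run C
t=7: L0/L1/L2 = CHG/A/- → run C
t=8: L0/L1/L2 = CHG/A/- → run C
t=9: L0/L1/L2 = HG/AC/- → run H
t=10: L0/L1/L2 = HG/AC/- → run H
t=11: L0/L1/L2 = HG/AC/- → run H
t=12: L0/L1/L2 = G/ACH/- → run G
t=13: L0/L1/L2 = G/ACH/- → run G
t=14: L0/L1/L2 = G/ACH/- → run G
t=15: L0/L1/L2 = -/ACHG/- → run A
t=16: L0/L1/L2 = -/CHG/- → run C
t=17: L0/L1/L2 = -/CHG/- → run C
t=18: L0/L1/L2 = -/HG/- → run H
t=19: L0/L1/L2 = -/HG/- → run H
t=20: L0/L1/L2 = -/HG/- → run H
t=21: L0/L1/L2 = -/HG/- → run H
t=22: L0/L1/L2 = -/HG/- → run H
t=23: L0/L1/L2 = -/G/- → run G
t=24: L0/L1/L2 = -/G/- → run G
t=25: (idle)
t=26: (idle)
t=27: (idle)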